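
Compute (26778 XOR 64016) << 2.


Step 1: 26778 ^ 64016 = 37514
Step 2: 37514 << 2 = 150056

150056


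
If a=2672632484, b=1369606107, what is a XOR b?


2672632484 ^ 1369606107 = 3471811967

3471811967


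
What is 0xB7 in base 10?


B7 hex = 183 decimal

183


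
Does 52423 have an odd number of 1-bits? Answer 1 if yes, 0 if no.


0b1100110011000111 has 9 ones => parity 1

1


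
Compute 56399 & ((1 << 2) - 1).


56399 & 3 = 3

3


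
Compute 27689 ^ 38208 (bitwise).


0b110110000101001 ^ 0b1001010101000000 = 0b1111100101101001 = 63849

63849


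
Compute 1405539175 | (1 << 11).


1405539175 | (1 << 11) = 1405539175 | 2048 = 1405541223

1405541223


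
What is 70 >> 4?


0b1000110 >> 4 = 0b100 = 4

4


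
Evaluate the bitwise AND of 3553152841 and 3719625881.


0b11010011110010001100111101001001 & 0b11011101101101001111110010011001 = 0b11010001100000001100110000001001 = 3514878985

3514878985


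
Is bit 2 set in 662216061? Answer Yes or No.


0b100111011110001001110101111101, bit 2 = 1. Yes

Yes


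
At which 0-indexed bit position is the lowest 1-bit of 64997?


0b1111110111100101. Lowest set bit at position 0

0


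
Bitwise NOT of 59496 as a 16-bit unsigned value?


~0b1110100001101000 = 0b1011110010111 = 6039 (16-bit unsigned)

6039


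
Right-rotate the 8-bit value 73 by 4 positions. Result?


Rotate 0b1001001 right by 4 (8-bit) = 0b10010100 = 148

148


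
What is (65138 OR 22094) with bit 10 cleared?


Step 1: 65138 | 22094 = 65150
Step 2: 65150 & ~(1 << 10) = 64126

64126


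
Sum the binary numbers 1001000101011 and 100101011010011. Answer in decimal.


1001000101011 + 100101011010011 = 101110011111110 = 23806

23806


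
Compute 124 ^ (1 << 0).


124 ^ (1 << 0) = 124 ^ 1 = 125

125


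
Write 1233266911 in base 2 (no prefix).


1233266911 = 1001001100000100010100011011111 in binary

1001001100000100010100011011111


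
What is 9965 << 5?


0b10011011101101 << 5 = 0b1001101110110100000 = 318880

318880


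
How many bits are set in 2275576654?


0b10000111101000101000101101001110 has 15 set bits

15


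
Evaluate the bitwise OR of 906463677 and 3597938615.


0b110110000001111000100110111101 | 0b11010110011101000010111110110111 = 0b11110110011101111010111110111111 = 4135038911

4135038911


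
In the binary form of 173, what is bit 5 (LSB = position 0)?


0b10101101, position 5 = 1

1


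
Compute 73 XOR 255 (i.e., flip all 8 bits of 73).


73 ^ 255 = 182

182


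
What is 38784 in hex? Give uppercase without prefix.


38784 = 9780 hex

9780


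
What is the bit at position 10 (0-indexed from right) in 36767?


0b1000111110011111, position 10 = 1

1


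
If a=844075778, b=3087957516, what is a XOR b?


844075778 ^ 3087957516 = 2319576334

2319576334


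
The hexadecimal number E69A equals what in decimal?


E69A hex = 59034 decimal

59034


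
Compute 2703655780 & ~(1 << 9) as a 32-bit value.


2703655780 & ~(1 << 9) = 2703655268

2703655268


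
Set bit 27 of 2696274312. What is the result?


2696274312 | (1 << 27) = 2696274312 | 134217728 = 2830492040

2830492040


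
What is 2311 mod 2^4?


2311 & 15 = 7

7


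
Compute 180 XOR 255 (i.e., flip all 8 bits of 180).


180 ^ 255 = 75

75


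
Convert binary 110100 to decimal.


110100 in decimal = 52

52


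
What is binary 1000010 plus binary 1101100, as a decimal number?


1000010 + 1101100 = 10101110 = 174

174


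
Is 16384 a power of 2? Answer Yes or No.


0b100000000000000. Only one bit set => Yes

Yes


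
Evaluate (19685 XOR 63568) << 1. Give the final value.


Step 1: 19685 ^ 63568 = 46261
Step 2: 46261 << 1 = 92522

92522


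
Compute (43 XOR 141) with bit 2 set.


Step 1: 43 ^ 141 = 166
Step 2: 166 | (1 << 2) = 166 | 4 = 166

166


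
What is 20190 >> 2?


0b100111011011110 >> 2 = 0b1001110110111 = 5047

5047


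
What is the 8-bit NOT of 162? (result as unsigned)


~0b10100010 = 0b1011101 = 93 (8-bit unsigned)

93


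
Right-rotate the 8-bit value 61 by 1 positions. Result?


Rotate 0b111101 right by 1 (8-bit) = 0b10011110 = 158

158


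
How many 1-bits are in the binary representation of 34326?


0b1000011000010110 has 6 set bits

6


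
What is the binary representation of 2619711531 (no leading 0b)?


2619711531 = 10011100001001011010000000101011 in binary

10011100001001011010000000101011


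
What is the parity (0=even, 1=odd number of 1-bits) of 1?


0b1 has 1 ones => parity 1

1


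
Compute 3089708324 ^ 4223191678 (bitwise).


0b10111000001010010011010100100100 ^ 0b11111011101110001100101001111110 = 0b1000011100100011111111101011010 = 1133641562

1133641562


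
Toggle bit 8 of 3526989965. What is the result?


3526989965 ^ (1 << 8) = 3526989965 ^ 256 = 3526990221

3526990221


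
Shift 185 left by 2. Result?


0b10111001 << 2 = 0b1011100100 = 740

740


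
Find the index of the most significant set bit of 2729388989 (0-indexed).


0b10100010101011110010101110111101. Highest set bit at position 31

31


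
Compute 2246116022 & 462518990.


0b10000101111000010000001010110110 & 0b11011100100010111101011001110 = 0b1100000010000001010000110 = 25232006

25232006


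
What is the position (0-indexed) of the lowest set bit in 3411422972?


0b11001011010101100010111011111100. Lowest set bit at position 2

2


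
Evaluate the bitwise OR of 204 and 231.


0b11001100 | 0b11100111 = 0b11101111 = 239

239


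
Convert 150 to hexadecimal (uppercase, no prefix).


150 = 96 hex

96


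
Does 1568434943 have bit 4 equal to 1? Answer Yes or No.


0b1011101011111000110101011111111, bit 4 = 1. Yes

Yes


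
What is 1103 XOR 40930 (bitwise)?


0b10001001111 ^ 0b1001111111100010 = 0b1001101110101101 = 39853

39853


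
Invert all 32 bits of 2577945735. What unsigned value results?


2577945735 ^ 4294967295 = 1717021560

1717021560


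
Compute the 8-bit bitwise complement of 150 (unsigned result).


~0b10010110 = 0b1101001 = 105 (8-bit unsigned)

105


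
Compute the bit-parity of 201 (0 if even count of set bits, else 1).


0b11001001 has 4 ones => parity 0

0


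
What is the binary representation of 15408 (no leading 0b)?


15408 = 11110000110000 in binary

11110000110000


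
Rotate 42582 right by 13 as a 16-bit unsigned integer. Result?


Rotate 0b1010011001010110 right by 13 (16-bit) = 0b11001010110101 = 12981

12981


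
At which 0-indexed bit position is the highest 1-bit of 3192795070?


0b10111110010011100010111110111110. Highest set bit at position 31

31


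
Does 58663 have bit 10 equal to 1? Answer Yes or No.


0b1110010100100111, bit 10 = 1. Yes

Yes


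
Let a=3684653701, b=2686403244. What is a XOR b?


3684653701 ^ 2686403244 = 2071992361

2071992361


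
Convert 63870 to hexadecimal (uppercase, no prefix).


63870 = F97E hex

F97E


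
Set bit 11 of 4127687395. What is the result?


4127687395 | (1 << 11) = 4127687395 | 2048 = 4127689443

4127689443


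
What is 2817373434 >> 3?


0b10100111111011011011010011111010 >> 3 = 0b10100111111011011011010011111 = 352171679

352171679


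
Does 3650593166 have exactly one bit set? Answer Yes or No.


0b11011001100101111010000110001110. Multiple bits set => No

No


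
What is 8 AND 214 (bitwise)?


0b1000 & 0b11010110 = 0b0 = 0

0


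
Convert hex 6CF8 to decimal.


6CF8 hex = 27896 decimal

27896


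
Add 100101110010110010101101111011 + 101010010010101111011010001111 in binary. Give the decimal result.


100101110010110010101101111011 + 101010010010101111011010001111 = 1010000000101100010001000001010 = 1343627786

1343627786


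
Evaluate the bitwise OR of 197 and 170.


0b11000101 | 0b10101010 = 0b11101111 = 239

239


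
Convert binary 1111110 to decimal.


1111110 in decimal = 126

126


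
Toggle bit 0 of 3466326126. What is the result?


3466326126 ^ (1 << 0) = 3466326126 ^ 1 = 3466326127

3466326127


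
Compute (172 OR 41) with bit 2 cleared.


Step 1: 172 | 41 = 173
Step 2: 173 & ~(1 << 2) = 169

169


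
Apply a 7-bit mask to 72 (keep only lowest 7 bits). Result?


72 & 127 = 72

72


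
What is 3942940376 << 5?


0b11101011000001000111111011011000 << 5 = 0b1110101100000100011111101101100000000 = 126174092032

126174092032


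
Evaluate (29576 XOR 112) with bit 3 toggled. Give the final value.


Step 1: 29576 ^ 112 = 29688
Step 2: 29688 ^ (1 << 3) = 29688 ^ 8 = 29680

29680


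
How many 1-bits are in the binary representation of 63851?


0b1111100101101011 has 11 set bits

11


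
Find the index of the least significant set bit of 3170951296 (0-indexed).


0b10111101000000001110000010000000. Lowest set bit at position 7

7


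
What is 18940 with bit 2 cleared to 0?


18940 & ~(1 << 2) = 18936

18936


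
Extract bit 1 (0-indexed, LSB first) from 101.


0b1100101, position 1 = 0

0


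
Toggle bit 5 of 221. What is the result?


221 ^ (1 << 5) = 221 ^ 32 = 253

253


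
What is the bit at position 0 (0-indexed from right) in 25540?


0b110001111000100, position 0 = 0

0


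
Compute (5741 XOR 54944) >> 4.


Step 1: 5741 ^ 54944 = 49357
Step 2: 49357 >> 4 = 3084

3084


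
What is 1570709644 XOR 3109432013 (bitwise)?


0b1011101100111110010000010001100 ^ 0b10111001010101100010101011001101 = 0b11100100110010010000101001000001 = 3838380609

3838380609


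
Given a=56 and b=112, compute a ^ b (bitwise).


56 ^ 112 = 72

72


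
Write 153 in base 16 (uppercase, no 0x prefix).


153 = 99 hex

99


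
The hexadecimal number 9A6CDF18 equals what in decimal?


9A6CDF18 hex = 2590826264 decimal

2590826264


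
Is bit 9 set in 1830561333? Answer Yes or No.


0b1101101000111000010011000110101, bit 9 = 1. Yes

Yes


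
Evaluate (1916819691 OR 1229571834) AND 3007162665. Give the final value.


Step 1: 1916819691 | 1229571834 = 2068438779
Step 2: 2068438779 & 3007162665 = 856262697

856262697


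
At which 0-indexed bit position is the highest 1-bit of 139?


0b10001011. Highest set bit at position 7

7


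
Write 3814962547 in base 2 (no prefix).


3814962547 = 11100011011000111011010101110011 in binary

11100011011000111011010101110011


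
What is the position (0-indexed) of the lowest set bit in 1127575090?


0b1000011001101010110111000110010. Lowest set bit at position 1

1


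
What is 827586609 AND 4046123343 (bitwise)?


0b110001010100111111100000110001 & 0b11110001001010101111000101001111 = 0b110001000000101111000000000001 = 822276097

822276097


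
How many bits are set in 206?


0b11001110 has 5 set bits

5


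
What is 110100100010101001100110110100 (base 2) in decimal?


110100100010101001100110110100 in decimal = 881498548

881498548


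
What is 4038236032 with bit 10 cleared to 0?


4038236032 & ~(1 << 10) = 4038235008

4038235008


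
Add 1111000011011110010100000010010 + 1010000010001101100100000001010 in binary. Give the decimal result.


1111000011011110010100000010010 + 1010000010001101100100000001010 = 11001000101101011111000000011100 = 3367366684

3367366684


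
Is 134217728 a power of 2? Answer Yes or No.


0b1000000000000000000000000000. Only one bit set => Yes

Yes


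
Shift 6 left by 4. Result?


0b110 << 4 = 0b1100000 = 96

96


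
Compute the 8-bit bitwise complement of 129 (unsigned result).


~0b10000001 = 0b1111110 = 126 (8-bit unsigned)

126


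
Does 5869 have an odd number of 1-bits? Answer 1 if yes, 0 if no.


0b1011011101101 has 9 ones => parity 1

1


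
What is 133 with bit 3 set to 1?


133 | (1 << 3) = 133 | 8 = 141

141


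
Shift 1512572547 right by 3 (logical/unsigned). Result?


0b1011010001010000000011010000011 >> 3 = 0b1011010001010000000011010000 = 189071568

189071568


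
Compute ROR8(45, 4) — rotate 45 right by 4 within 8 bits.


Rotate 0b101101 right by 4 (8-bit) = 0b11010010 = 210

210


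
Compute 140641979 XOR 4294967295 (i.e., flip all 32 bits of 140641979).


140641979 ^ 4294967295 = 4154325316

4154325316


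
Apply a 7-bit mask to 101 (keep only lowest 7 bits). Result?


101 & 127 = 101

101


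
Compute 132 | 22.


0b10000100 | 0b10110 = 0b10010110 = 150

150


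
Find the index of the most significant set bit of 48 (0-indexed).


0b110000. Highest set bit at position 5

5


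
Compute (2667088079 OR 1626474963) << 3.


Step 1: 2667088079 | 1626474963 = 4277832159
Step 2: 4277832159 << 3 = 34222657272

34222657272


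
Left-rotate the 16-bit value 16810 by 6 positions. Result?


Rotate 0b100000110101010 left by 6 (16-bit) = 0b110101010010000 = 27280

27280


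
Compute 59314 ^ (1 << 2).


59314 ^ (1 << 2) = 59314 ^ 4 = 59318

59318


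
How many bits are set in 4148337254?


0b11110111010000101001101001100110 has 17 set bits

17


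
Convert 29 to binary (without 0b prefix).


29 = 11101 in binary

11101


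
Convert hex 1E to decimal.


1E hex = 30 decimal

30


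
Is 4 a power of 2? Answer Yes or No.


0b100. Only one bit set => Yes

Yes


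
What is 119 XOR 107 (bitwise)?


0b1110111 ^ 0b1101011 = 0b11100 = 28

28


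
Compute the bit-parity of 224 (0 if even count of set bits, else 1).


0b11100000 has 3 ones => parity 1

1


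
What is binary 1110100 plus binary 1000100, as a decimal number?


1110100 + 1000100 = 10111000 = 184

184


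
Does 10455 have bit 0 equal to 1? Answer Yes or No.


0b10100011010111, bit 0 = 1. Yes

Yes


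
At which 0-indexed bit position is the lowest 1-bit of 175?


0b10101111. Lowest set bit at position 0

0


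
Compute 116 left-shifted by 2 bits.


0b1110100 << 2 = 0b111010000 = 464

464


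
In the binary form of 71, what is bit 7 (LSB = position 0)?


0b1000111, position 7 = 0

0


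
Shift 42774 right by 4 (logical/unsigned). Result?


0b1010011100010110 >> 4 = 0b101001110001 = 2673

2673


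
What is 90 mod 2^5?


90 & 31 = 26

26


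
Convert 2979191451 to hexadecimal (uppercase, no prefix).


2979191451 = B192DA9B hex

B192DA9B


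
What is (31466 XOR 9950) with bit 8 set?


Step 1: 31466 ^ 9950 = 23604
Step 2: 23604 | (1 << 8) = 23604 | 256 = 23860

23860


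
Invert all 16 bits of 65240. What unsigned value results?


65240 ^ 65535 = 295

295


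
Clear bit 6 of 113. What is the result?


113 & ~(1 << 6) = 49

49


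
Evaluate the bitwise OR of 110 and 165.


0b1101110 | 0b10100101 = 0b11101111 = 239

239


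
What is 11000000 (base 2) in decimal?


11000000 in decimal = 192

192


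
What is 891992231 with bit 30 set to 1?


891992231 | (1 << 30) = 891992231 | 1073741824 = 1965734055

1965734055


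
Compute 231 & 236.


0b11100111 & 0b11101100 = 0b11100100 = 228

228


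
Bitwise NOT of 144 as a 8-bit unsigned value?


~0b10010000 = 0b1101111 = 111 (8-bit unsigned)

111


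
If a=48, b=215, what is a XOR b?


48 ^ 215 = 231

231


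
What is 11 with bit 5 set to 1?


11 | (1 << 5) = 11 | 32 = 43

43


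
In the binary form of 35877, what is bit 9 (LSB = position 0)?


0b1000110000100101, position 9 = 0

0


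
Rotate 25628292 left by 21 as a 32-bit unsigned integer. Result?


Rotate 0b1100001110000111010000100 left by 21 (32-bit) = 0b11010000100000000011000011100001 = 3498062049

3498062049


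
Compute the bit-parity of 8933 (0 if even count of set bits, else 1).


0b10001011100101 has 7 ones => parity 1

1


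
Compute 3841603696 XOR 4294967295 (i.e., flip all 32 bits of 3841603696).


3841603696 ^ 4294967295 = 453363599

453363599


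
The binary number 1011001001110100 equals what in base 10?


1011001001110100 in decimal = 45684

45684


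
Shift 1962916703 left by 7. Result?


0b1110100111111111011101101011111 << 7 = 0b11101001111111110111011010111110000000 = 251253337984

251253337984


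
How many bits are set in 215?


0b11010111 has 6 set bits

6


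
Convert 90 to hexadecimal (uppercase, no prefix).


90 = 5A hex

5A


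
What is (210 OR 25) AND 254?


Step 1: 210 | 25 = 219
Step 2: 219 & 254 = 218

218


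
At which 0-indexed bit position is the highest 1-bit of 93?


0b1011101. Highest set bit at position 6

6


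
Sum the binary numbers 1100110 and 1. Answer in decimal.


1100110 + 1 = 1100111 = 103

103


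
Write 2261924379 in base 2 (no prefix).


2261924379 = 10000110110100100011101000011011 in binary

10000110110100100011101000011011


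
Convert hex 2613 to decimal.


2613 hex = 9747 decimal

9747


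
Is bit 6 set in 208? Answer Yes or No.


0b11010000, bit 6 = 1. Yes

Yes


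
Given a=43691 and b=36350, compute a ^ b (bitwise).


43691 ^ 36350 = 10069

10069


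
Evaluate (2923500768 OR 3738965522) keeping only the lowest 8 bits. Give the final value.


Step 1: 2923500768 | 3738965522 = 4275902194
Step 2: 4275902194 & 255 = 242

242


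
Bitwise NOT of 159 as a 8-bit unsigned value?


~0b10011111 = 0b1100000 = 96 (8-bit unsigned)

96


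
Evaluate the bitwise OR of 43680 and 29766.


0b1010101010100000 | 0b111010001000110 = 0b1111111011100110 = 65254

65254


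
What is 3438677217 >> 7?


0b11001100111101100000110011100001 >> 7 = 0b1100110011110110000011001 = 26864665

26864665


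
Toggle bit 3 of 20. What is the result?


20 ^ (1 << 3) = 20 ^ 8 = 28

28


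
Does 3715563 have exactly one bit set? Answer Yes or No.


0b1110001011000111101011. Multiple bits set => No

No


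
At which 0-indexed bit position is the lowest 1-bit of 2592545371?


0b10011010100001110001101001011011. Lowest set bit at position 0

0


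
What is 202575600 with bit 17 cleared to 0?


202575600 & ~(1 << 17) = 202444528

202444528


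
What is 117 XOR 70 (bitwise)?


0b1110101 ^ 0b1000110 = 0b110011 = 51

51


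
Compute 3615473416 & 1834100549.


0b11010111011111111011111100001000 & 0b1101101010100100010011101000101 = 0b1000101010100100010011100000000 = 1163011840

1163011840


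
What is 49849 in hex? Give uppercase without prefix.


49849 = C2B9 hex

C2B9


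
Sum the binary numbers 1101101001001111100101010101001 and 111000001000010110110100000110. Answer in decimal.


1101101001001111100101010101001 + 111000001000010110110100000110 = 10100101010010010011011110101111 = 2773039023

2773039023


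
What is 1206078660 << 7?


0b1000111111000110100110011000100 << 7 = 0b10001111110001101001100110001000000000 = 154378068480

154378068480


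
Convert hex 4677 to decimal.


4677 hex = 18039 decimal

18039


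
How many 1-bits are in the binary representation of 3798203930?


0b11100010011000111111111000011010 has 18 set bits

18


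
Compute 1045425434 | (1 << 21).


1045425434 | (1 << 21) = 1045425434 | 2097152 = 1047522586

1047522586


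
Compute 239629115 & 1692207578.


0b1110010010000111001100111011 & 0b1100100110111010000100111011010 = 0b100010010000000000100011010 = 71827738

71827738


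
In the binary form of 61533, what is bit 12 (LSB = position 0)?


0b1111000001011101, position 12 = 1

1


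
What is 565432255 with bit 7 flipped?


565432255 ^ (1 << 7) = 565432255 ^ 128 = 565432127

565432127


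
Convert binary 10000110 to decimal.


10000110 in decimal = 134

134


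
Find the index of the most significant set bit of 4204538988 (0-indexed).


0b11111010100111000010110001101100. Highest set bit at position 31

31


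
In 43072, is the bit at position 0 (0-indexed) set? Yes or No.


0b1010100001000000, bit 0 = 0. No

No


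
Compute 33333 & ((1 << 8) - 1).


33333 & 255 = 53

53


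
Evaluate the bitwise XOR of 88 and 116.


0b1011000 ^ 0b1110100 = 0b101100 = 44

44


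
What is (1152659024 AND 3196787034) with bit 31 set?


Step 1: 1152659024 & 3196787034 = 75499600
Step 2: 75499600 | (1 << 31) = 75499600 | 2147483648 = 2222983248

2222983248


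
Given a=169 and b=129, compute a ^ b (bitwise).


169 ^ 129 = 40

40


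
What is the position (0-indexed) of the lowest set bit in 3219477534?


0b10111111111001010101010000011110. Lowest set bit at position 1

1


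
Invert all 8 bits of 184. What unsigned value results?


184 ^ 255 = 71

71


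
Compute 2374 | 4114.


0b100101000110 | 0b1000000010010 = 0b1100101010110 = 6486

6486


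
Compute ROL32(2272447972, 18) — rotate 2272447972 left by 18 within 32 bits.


Rotate 0b10000111011100101100110111100100 left by 18 (32-bit) = 0b110111100100100001110111001011 = 932322763

932322763


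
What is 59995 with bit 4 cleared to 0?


59995 & ~(1 << 4) = 59979

59979


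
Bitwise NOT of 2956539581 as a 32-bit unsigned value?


~0b10110000001110010011011010111101 = 0b1001111110001101100100101000010 = 1338427714 (32-bit unsigned)

1338427714


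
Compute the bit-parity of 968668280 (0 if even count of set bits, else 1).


0b111001101111001011010001111000 has 17 ones => parity 1

1


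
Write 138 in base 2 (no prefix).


138 = 10001010 in binary

10001010


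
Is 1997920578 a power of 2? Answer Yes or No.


0b1110111000101011101100101000010. Multiple bits set => No

No


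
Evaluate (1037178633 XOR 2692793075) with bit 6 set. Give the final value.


Step 1: 1037178633 ^ 2692793075 = 2639451642
Step 2: 2639451642 | (1 << 6) = 2639451642 | 64 = 2639451642

2639451642


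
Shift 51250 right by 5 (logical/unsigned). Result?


0b1100100000110010 >> 5 = 0b11001000001 = 1601

1601


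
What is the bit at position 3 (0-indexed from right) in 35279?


0b1000100111001111, position 3 = 1

1


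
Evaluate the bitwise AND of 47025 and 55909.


0b1011011110110001 & 0b1101101001100101 = 0b1001001000100001 = 37409

37409


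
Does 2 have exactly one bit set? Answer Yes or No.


0b10. Only one bit set => Yes

Yes


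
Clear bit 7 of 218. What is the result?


218 & ~(1 << 7) = 90

90


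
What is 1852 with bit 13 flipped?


1852 ^ (1 << 13) = 1852 ^ 8192 = 10044

10044


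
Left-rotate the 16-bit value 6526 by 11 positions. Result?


Rotate 0b1100101111110 left by 11 (16-bit) = 0b1111000011001011 = 61643

61643


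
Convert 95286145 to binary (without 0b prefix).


95286145 = 101101011011111001110000001 in binary

101101011011111001110000001


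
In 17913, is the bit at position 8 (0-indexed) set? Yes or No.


0b100010111111001, bit 8 = 1. Yes

Yes


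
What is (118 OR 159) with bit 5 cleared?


Step 1: 118 | 159 = 255
Step 2: 255 & ~(1 << 5) = 223

223


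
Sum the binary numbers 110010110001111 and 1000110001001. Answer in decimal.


110010110001111 + 1000110001001 = 111011100011000 = 30488

30488


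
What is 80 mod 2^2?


80 & 3 = 0

0


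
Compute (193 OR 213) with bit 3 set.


Step 1: 193 | 213 = 213
Step 2: 213 | (1 << 3) = 213 | 8 = 221

221


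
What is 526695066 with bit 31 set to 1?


526695066 | (1 << 31) = 526695066 | 2147483648 = 2674178714

2674178714


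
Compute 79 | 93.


0b1001111 | 0b1011101 = 0b1011111 = 95

95


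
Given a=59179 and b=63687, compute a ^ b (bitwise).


59179 ^ 63687 = 8172

8172


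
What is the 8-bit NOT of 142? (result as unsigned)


~0b10001110 = 0b1110001 = 113 (8-bit unsigned)

113


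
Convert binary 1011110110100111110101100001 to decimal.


1011110110100111110101100001 in decimal = 198868321

198868321


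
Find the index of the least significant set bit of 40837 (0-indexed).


0b1001111110000101. Lowest set bit at position 0

0


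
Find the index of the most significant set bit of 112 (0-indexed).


0b1110000. Highest set bit at position 6

6


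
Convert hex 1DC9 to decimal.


1DC9 hex = 7625 decimal

7625


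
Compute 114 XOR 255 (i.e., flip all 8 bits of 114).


114 ^ 255 = 141

141


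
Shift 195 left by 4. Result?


0b11000011 << 4 = 0b110000110000 = 3120

3120


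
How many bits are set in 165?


0b10100101 has 4 set bits

4


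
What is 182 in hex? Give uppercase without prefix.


182 = B6 hex

B6


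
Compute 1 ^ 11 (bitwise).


0b1 ^ 0b1011 = 0b1010 = 10

10


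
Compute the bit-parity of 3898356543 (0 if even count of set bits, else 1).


0b11101000010111000011001100111111 has 18 ones => parity 0

0


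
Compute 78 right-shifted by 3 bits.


0b1001110 >> 3 = 0b1001 = 9

9


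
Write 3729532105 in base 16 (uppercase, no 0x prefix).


3729532105 = DE4C24C9 hex

DE4C24C9


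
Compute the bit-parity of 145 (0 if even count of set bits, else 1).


0b10010001 has 3 ones => parity 1

1


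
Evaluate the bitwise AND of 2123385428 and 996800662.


0b1111110100100000100101001010100 & 0b111011011010011111100010010110 = 0b111010000000000100100000010100 = 973096980

973096980


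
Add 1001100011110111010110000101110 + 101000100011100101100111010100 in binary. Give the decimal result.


1001100011110111010110000101110 + 101000100011100101100111010100 = 1110101000010100000011000000010 = 1963591170

1963591170


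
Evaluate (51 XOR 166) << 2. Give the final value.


Step 1: 51 ^ 166 = 149
Step 2: 149 << 2 = 596

596


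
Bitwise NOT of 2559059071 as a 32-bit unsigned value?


~0b10011000100010000010010001111111 = 0b1100111011101111101101110000000 = 1735908224 (32-bit unsigned)

1735908224


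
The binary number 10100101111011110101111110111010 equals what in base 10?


10100101111011110101111110111010 in decimal = 2783928250

2783928250


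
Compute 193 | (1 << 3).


193 | (1 << 3) = 193 | 8 = 201

201


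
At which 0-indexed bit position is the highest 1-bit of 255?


0b11111111. Highest set bit at position 7

7


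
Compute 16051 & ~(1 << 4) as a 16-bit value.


16051 & ~(1 << 4) = 16035

16035


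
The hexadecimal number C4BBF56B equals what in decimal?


C4BBF56B hex = 3300652395 decimal

3300652395


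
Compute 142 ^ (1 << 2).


142 ^ (1 << 2) = 142 ^ 4 = 138

138


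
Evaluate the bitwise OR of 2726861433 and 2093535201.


0b10100010100010001001101001111001 | 0b1111100110010001100111111100001 = 0b11111110110010001101111111111001 = 4274577401

4274577401


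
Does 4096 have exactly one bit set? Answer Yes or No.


0b1000000000000. Only one bit set => Yes

Yes


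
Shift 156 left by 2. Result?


0b10011100 << 2 = 0b1001110000 = 624

624


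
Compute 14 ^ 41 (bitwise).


0b1110 ^ 0b101001 = 0b100111 = 39

39


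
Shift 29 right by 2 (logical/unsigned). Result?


0b11101 >> 2 = 0b111 = 7

7


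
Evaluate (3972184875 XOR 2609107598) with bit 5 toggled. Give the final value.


Step 1: 3972184875 ^ 2609107598 = 2000775589
Step 2: 2000775589 ^ (1 << 5) = 2000775589 ^ 32 = 2000775557

2000775557


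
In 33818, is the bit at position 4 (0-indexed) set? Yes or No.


0b1000010000011010, bit 4 = 1. Yes

Yes


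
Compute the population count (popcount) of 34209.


0b1000010110100001 has 6 set bits

6


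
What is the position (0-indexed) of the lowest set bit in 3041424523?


0b10110101010010000111010010001011. Lowest set bit at position 0

0


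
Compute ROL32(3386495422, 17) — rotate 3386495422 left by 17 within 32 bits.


Rotate 0b11001001110110011101000110111110 left by 17 (32-bit) = 0b10100011011111011001001110110011 = 2742916019

2742916019


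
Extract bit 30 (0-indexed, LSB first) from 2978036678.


0b10110001100000010011101111000110, position 30 = 0

0


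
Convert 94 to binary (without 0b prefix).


94 = 1011110 in binary

1011110


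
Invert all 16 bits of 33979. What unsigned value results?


33979 ^ 65535 = 31556

31556


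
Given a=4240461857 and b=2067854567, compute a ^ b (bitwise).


4240461857 ^ 2067854567 = 2273354950

2273354950


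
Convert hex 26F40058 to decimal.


26F40058 hex = 653525080 decimal

653525080


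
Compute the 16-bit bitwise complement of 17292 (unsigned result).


~0b100001110001100 = 0b1011110001110011 = 48243 (16-bit unsigned)

48243


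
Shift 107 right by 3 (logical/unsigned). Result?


0b1101011 >> 3 = 0b1101 = 13

13


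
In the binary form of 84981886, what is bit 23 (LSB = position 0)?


0b101000100001011100001111110, position 23 = 0

0


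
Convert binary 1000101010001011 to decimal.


1000101010001011 in decimal = 35467

35467


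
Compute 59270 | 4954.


0b1110011110000110 | 0b1001101011010 = 0b1111011111011110 = 63454

63454


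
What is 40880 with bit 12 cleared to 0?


40880 & ~(1 << 12) = 36784

36784


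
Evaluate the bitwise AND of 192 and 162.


0b11000000 & 0b10100010 = 0b10000000 = 128

128


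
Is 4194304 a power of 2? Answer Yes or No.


0b10000000000000000000000. Only one bit set => Yes

Yes


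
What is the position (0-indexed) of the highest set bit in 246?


0b11110110. Highest set bit at position 7

7


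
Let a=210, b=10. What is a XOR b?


210 ^ 10 = 216

216


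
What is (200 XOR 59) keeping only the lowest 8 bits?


Step 1: 200 ^ 59 = 243
Step 2: 243 & 255 = 243

243


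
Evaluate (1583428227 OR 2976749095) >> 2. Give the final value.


Step 1: 1583428227 | 2976749095 = 4285380263
Step 2: 4285380263 >> 2 = 1071345065

1071345065


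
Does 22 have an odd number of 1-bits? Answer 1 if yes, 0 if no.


0b10110 has 3 ones => parity 1

1


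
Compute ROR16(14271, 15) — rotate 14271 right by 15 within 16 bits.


Rotate 0b11011110111111 right by 15 (16-bit) = 0b110111101111110 = 28542

28542


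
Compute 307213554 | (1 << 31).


307213554 | (1 << 31) = 307213554 | 2147483648 = 2454697202

2454697202


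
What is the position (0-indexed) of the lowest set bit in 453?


0b111000101. Lowest set bit at position 0

0


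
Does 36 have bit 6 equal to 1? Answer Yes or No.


0b100100, bit 6 = 0. No

No


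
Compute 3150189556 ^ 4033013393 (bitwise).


0b10111011110001000001001111110100 ^ 0b11110000011000101110011010010001 = 0b1001011101001101111010101100101 = 1269232997

1269232997


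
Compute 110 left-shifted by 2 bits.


0b1101110 << 2 = 0b110111000 = 440

440


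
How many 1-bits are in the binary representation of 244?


0b11110100 has 5 set bits

5


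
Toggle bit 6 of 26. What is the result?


26 ^ (1 << 6) = 26 ^ 64 = 90

90


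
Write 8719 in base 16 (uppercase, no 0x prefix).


8719 = 220F hex

220F


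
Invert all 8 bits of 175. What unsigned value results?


175 ^ 255 = 80

80


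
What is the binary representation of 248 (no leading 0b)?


248 = 11111000 in binary

11111000


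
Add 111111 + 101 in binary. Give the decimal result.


111111 + 101 = 1000100 = 68

68


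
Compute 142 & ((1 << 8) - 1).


142 & 255 = 142

142


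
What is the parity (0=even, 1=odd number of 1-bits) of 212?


0b11010100 has 4 ones => parity 0

0


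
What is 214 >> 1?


0b11010110 >> 1 = 0b1101011 = 107

107


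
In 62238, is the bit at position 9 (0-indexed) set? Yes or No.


0b1111001100011110, bit 9 = 1. Yes

Yes


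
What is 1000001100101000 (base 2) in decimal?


1000001100101000 in decimal = 33576

33576


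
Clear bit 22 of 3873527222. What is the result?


3873527222 & ~(1 << 22) = 3869332918

3869332918


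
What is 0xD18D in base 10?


D18D hex = 53645 decimal

53645


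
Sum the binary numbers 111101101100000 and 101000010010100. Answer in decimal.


111101101100000 + 101000010010100 = 1100101111110100 = 52212

52212


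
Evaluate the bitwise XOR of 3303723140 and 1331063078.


0b11000100111010101101000010000100 ^ 0b1001111010101100110100100100110 = 0b10001011101111001011100110100010 = 2344401314

2344401314


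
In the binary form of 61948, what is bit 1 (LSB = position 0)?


0b1111000111111100, position 1 = 0

0


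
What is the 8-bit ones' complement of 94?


94 ^ 255 = 161

161


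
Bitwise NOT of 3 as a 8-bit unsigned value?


~0b11 = 0b11111100 = 252 (8-bit unsigned)

252


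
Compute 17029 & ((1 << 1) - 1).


17029 & 1 = 1

1


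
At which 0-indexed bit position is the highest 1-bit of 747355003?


0b101100100010111011101101111011. Highest set bit at position 29

29


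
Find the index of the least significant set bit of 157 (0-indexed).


0b10011101. Lowest set bit at position 0

0


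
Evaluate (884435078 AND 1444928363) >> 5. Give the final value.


Step 1: 884435078 & 1444928363 = 337070082
Step 2: 337070082 >> 5 = 10533440

10533440


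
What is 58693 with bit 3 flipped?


58693 ^ (1 << 3) = 58693 ^ 8 = 58701

58701


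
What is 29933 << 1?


0b111010011101101 << 1 = 0b1110100111011010 = 59866

59866


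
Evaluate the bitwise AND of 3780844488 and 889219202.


0b11100001010110110001101111001000 & 0b110101000000000110100010000010 = 0b100001000000000000100010000000 = 553650304

553650304


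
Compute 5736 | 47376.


0b1011001101000 | 0b1011100100010000 = 0b1011111101111000 = 49016

49016


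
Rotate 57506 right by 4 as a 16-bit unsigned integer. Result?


Rotate 0b1110000010100010 right by 4 (16-bit) = 0b10111000001010 = 11786

11786


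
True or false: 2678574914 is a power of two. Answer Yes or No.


0b10011111101001111100111101000010. Multiple bits set => No

No


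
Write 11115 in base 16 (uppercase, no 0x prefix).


11115 = 2B6B hex

2B6B


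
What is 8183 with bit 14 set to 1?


8183 | (1 << 14) = 8183 | 16384 = 24567

24567


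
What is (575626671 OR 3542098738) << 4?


Step 1: 575626671 | 3542098738 = 4084170687
Step 2: 4084170687 << 4 = 65346730992

65346730992


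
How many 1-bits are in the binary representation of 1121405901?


0b1000010110101110100101111001101 has 17 set bits

17


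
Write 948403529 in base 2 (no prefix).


948403529 = 111000100001110111110101001001 in binary

111000100001110111110101001001


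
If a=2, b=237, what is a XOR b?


2 ^ 237 = 239

239


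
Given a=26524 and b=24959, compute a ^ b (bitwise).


26524 ^ 24959 = 1763

1763


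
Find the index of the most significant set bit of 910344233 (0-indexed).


0b110110010000101100000000101001. Highest set bit at position 29

29


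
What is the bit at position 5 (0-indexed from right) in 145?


0b10010001, position 5 = 0

0


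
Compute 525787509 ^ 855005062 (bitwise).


0b11111010101101110000101110101 ^ 0b110010111101100101011110000110 = 0b101101101000001011011011110011 = 765507315

765507315


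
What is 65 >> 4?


0b1000001 >> 4 = 0b100 = 4

4


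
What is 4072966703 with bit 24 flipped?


4072966703 ^ (1 << 24) = 4072966703 ^ 16777216 = 4089743919

4089743919


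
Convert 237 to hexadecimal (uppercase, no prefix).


237 = ED hex

ED


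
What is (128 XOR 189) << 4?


Step 1: 128 ^ 189 = 61
Step 2: 61 << 4 = 976

976


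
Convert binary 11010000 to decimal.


11010000 in decimal = 208

208


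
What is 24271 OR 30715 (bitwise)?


0b101111011001111 | 0b111011111111011 = 0b111111111111111 = 32767

32767


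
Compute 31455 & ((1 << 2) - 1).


31455 & 3 = 3

3


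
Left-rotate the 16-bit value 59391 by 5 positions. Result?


Rotate 0b1110011111111111 left by 5 (16-bit) = 0b1111111111111100 = 65532

65532


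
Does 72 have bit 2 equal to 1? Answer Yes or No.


0b1001000, bit 2 = 0. No

No


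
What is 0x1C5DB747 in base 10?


1C5DB747 hex = 475903815 decimal

475903815


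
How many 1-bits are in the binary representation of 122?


0b1111010 has 5 set bits

5


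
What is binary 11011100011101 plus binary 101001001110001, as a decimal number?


11011100011101 + 101001001110001 = 1000100110001110 = 35214

35214


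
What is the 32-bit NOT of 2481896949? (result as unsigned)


~0b10010011111011101011110111110101 = 0b1101100000100010100001000001010 = 1813070346 (32-bit unsigned)

1813070346


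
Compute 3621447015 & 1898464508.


0b11010111110110101110010101100111 & 0b1110001001010000100010011111100 = 0b1010001000010000100010001100100 = 1359496292

1359496292


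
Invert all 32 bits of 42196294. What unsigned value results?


42196294 ^ 4294967295 = 4252771001

4252771001


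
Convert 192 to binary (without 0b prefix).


192 = 11000000 in binary

11000000


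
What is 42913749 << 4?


0b10100011101100111111010101 << 4 = 0b101000111011001111110101010000 = 686619984

686619984


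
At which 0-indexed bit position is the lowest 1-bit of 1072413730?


0b111111111010111011110000100010. Lowest set bit at position 1

1


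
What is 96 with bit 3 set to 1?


96 | (1 << 3) = 96 | 8 = 104

104


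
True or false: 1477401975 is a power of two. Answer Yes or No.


0b1011000000011110101110101110111. Multiple bits set => No

No


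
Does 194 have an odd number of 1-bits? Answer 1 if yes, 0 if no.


0b11000010 has 3 ones => parity 1

1


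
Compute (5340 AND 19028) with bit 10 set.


Step 1: 5340 & 19028 = 84
Step 2: 84 | (1 << 10) = 84 | 1024 = 1108

1108


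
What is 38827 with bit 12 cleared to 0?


38827 & ~(1 << 12) = 34731

34731


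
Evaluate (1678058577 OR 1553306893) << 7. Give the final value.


Step 1: 1678058577 | 1553306893 = 2090186077
Step 2: 2090186077 << 7 = 267543817856

267543817856


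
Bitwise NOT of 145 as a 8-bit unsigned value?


~0b10010001 = 0b1101110 = 110 (8-bit unsigned)

110


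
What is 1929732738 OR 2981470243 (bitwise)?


0b1110011000001010110001010000010 | 0b10110001101101011010000000100011 = 0b11110011101101011110001010100011 = 4088783523

4088783523


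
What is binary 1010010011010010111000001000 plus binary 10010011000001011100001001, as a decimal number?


1010010011010010111000001000 + 10010011000001011100001001 = 1100100110010100010100010001 = 211371281

211371281


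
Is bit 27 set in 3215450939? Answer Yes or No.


0b10111111101001111110001100111011, bit 27 = 1. Yes

Yes


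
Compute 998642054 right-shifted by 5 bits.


0b111011100001100001000110000110 >> 5 = 0b1110111000011000010001100 = 31207564

31207564


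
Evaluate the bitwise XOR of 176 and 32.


0b10110000 ^ 0b100000 = 0b10010000 = 144

144


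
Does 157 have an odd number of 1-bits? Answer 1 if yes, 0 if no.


0b10011101 has 5 ones => parity 1

1


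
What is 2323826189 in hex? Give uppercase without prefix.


2323826189 = 8A82C60D hex

8A82C60D


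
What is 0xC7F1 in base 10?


C7F1 hex = 51185 decimal

51185


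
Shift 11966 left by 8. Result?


0b10111010111110 << 8 = 0b1011101011111000000000 = 3063296

3063296


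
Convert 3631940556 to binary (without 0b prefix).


3631940556 = 11011000011110110000001111001100 in binary

11011000011110110000001111001100
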